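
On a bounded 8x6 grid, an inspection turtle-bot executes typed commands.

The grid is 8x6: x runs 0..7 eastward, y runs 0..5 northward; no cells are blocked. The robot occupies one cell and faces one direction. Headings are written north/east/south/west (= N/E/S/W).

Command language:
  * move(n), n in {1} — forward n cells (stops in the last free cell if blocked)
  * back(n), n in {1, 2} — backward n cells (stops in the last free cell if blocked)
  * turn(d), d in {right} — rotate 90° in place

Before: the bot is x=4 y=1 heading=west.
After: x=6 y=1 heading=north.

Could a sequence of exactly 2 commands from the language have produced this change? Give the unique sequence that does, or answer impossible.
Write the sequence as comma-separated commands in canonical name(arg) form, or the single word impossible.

key: position moved to (6,1) AND the heading swung to N — translation plus rotation needed
begin: x=4 y=1 heading=west
[1] after back(2): x=6 y=1 heading=west
[2] after turn(right): x=6 y=1 heading=north
uniquely the one of 16 2-step routes that fits.

back(2), turn(right)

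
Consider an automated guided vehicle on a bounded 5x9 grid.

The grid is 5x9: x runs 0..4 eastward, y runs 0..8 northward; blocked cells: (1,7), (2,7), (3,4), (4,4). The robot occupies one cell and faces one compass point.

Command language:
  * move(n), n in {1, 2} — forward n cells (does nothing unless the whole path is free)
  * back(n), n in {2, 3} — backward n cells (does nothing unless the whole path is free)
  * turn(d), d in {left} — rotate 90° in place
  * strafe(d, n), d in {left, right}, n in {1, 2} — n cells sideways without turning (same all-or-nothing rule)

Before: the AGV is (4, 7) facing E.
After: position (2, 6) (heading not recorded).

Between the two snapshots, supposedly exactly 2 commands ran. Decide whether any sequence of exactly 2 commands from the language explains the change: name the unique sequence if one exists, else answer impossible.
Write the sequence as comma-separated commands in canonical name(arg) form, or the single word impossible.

strafe(right, 1), back(2)

key: running back(2) before strafe(right, 1) would end elsewhere — order is forced
from: (4, 7) facing E
1. strafe(right, 1) → (4, 6) facing E
2. back(2) → (2, 6) facing E
no rival 2-sequence matches.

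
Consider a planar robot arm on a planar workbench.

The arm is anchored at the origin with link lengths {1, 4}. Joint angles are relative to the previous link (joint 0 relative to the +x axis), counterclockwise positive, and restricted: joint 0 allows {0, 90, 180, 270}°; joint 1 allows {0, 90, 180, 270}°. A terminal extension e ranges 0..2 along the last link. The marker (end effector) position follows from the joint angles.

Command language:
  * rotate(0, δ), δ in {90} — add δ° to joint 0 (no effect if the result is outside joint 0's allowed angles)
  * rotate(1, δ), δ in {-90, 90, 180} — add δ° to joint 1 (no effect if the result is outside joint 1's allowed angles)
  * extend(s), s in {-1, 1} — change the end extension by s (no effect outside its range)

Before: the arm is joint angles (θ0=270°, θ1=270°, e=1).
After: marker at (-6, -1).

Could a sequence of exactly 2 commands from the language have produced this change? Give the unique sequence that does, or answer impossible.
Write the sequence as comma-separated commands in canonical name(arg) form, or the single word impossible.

extend(1), extend(1)

begin: joint angles (θ0=270°, θ1=270°, e=1)
t=1 extend(1) ⇒ joint angles (θ0=270°, θ1=270°, e=2)
t=2 extend(1) ⇒ joint angles (θ0=270°, θ1=270°, e=2)
all 36 alternatives checked — unique.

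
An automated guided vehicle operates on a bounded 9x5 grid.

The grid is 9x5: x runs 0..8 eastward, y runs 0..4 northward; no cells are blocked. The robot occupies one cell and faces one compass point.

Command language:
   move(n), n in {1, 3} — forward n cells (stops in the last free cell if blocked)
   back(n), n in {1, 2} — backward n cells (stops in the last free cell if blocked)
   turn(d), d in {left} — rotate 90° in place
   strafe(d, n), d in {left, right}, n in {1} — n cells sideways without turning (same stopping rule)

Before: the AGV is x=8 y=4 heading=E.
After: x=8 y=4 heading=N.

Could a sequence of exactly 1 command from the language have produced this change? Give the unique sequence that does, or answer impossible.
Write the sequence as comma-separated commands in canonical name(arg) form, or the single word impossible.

key: (8,4) unchanged — the single command moves nothing
begin: x=8 y=4 heading=E
step 1 (turn(left)): x=8 y=4 heading=N
uniquely the one of 7 1-step routes that fits.

turn(left)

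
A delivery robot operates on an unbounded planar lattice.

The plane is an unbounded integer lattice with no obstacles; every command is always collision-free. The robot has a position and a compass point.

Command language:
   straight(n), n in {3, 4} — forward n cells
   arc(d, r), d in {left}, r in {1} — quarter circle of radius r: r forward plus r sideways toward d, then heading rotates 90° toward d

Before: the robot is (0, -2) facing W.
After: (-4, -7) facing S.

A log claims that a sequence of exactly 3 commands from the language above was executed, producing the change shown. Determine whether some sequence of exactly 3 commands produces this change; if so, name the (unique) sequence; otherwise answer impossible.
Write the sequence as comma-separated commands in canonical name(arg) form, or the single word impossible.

key: running straight(4) before straight(3) would end elsewhere — order is forced
start: (0, -2) facing W
[1] after straight(3): (-3, -2) facing W
[2] after arc(left, 1): (-4, -3) facing S
[3] after straight(4): (-4, -7) facing S
all 27 alternatives checked — unique.

straight(3), arc(left, 1), straight(4)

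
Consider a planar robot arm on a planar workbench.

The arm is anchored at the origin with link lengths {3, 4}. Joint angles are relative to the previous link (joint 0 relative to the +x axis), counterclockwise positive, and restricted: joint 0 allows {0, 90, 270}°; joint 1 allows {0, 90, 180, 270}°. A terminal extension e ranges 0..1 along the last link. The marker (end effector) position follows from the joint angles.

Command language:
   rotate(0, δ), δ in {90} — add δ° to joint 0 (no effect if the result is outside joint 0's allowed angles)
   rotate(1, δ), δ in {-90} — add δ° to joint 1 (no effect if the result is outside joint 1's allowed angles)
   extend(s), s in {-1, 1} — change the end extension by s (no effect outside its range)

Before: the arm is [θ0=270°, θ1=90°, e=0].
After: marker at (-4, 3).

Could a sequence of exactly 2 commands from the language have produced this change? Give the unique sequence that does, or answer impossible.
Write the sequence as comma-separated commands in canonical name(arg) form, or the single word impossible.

t0: [θ0=270°, θ1=90°, e=0]
1. rotate(0, 90) → [θ0=0°, θ1=90°, e=0]
2. rotate(0, 90) → [θ0=90°, θ1=90°, e=0]
no rival 2-sequence matches.

rotate(0, 90), rotate(0, 90)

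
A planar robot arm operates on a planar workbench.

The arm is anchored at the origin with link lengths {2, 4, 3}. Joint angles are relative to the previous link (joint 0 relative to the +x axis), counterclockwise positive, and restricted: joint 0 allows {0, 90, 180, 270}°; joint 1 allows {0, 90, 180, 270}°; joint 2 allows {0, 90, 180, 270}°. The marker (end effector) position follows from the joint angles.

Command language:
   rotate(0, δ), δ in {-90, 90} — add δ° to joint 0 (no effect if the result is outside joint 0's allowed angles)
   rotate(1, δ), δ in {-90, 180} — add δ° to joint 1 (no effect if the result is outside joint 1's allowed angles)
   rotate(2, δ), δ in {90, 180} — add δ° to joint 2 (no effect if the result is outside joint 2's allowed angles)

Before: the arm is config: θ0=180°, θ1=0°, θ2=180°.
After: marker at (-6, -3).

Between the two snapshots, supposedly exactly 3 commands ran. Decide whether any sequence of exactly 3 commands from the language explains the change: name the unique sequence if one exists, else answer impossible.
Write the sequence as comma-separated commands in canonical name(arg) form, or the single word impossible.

from: config: θ0=180°, θ1=0°, θ2=180°
[1] after rotate(2, 90): config: θ0=180°, θ1=0°, θ2=270°
[2] after rotate(2, 90): config: θ0=180°, θ1=0°, θ2=0°
[3] after rotate(2, 90): config: θ0=180°, θ1=0°, θ2=90°
no other 3-command option fits: unique.

rotate(2, 90), rotate(2, 90), rotate(2, 90)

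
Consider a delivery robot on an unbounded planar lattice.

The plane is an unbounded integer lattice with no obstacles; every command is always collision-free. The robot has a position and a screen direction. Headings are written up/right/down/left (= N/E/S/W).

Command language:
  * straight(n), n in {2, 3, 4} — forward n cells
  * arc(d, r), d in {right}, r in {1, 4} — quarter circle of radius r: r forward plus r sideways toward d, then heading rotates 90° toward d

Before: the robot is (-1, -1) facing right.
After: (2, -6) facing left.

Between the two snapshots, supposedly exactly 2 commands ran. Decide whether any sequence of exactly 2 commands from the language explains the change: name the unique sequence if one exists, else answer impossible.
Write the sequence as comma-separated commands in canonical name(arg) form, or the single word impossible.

arc(right, 4), arc(right, 1)

key: cell and facing (now W) both changed — the 2 commands mix motion and turning
from: (-1, -1) facing right
step 1 (arc(right, 4)): (3, -5) facing down
step 2 (arc(right, 1)): (2, -6) facing left
no rival 2-sequence matches.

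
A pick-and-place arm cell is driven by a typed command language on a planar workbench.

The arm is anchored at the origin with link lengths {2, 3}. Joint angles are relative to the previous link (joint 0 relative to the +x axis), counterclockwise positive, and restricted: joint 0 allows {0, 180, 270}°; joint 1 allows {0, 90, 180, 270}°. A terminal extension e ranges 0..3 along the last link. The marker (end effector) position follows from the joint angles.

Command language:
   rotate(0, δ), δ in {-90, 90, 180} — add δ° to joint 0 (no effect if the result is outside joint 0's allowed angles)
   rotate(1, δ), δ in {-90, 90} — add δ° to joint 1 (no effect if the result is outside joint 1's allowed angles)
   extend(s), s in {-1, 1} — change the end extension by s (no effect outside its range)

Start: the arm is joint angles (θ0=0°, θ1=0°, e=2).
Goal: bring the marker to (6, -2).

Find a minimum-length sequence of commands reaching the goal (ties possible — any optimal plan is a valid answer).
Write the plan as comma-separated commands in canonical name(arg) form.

initial: joint angles (θ0=0°, θ1=0°, e=2)
[1] after rotate(1, 90): joint angles (θ0=0°, θ1=90°, e=2)
[2] after rotate(0, -90): joint angles (θ0=270°, θ1=90°, e=2)
[3] after extend(1): joint angles (θ0=270°, θ1=90°, e=3)
nothing shorter than 3 reaches the goal.

rotate(1, 90), rotate(0, -90), extend(1)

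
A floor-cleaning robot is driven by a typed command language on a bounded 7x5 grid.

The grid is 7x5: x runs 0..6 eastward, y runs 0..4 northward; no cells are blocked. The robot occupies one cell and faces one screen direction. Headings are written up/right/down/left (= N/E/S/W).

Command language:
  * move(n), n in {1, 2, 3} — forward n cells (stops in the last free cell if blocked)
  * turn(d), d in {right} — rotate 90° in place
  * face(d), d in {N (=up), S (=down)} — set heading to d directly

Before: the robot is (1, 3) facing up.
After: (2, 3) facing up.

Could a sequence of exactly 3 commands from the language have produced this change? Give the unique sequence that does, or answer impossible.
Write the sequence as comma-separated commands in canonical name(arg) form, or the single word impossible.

key: order matters: swapping turn(right) and face(N) lands elsewhere
start: (1, 3) facing up
1. turn(right) → (1, 3) facing right
2. move(1) → (2, 3) facing right
3. face(N) → (2, 3) facing up
all 216 alternatives checked — unique.

turn(right), move(1), face(N)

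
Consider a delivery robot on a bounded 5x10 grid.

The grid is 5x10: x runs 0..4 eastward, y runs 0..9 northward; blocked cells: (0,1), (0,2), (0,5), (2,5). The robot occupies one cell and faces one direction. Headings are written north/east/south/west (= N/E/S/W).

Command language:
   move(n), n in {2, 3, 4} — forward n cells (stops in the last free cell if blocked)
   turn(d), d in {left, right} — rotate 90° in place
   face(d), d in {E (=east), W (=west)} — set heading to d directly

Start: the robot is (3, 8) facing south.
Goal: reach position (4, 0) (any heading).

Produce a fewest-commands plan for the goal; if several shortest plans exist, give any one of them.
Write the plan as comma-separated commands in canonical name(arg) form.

start: (3, 8) facing south
1. move(4) → (3, 4) facing south
2. move(4) → (3, 0) facing south
3. face(E) → (3, 0) facing east
4. move(3) → (4, 0) facing east
no 3-step plan works, so 4 is optimal.

move(4), move(4), face(E), move(3)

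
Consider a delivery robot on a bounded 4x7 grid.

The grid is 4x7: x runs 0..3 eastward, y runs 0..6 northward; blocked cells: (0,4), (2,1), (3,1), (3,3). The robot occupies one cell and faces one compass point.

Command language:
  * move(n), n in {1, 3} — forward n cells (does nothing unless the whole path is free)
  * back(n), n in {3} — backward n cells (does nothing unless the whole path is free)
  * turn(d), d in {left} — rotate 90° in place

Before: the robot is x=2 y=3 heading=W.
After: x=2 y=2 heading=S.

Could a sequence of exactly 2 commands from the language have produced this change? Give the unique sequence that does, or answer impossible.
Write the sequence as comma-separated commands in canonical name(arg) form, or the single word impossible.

key: running move(1) before turn(left) would end elsewhere — order is forced
initial: x=2 y=3 heading=W
step 1 (turn(left)): x=2 y=3 heading=S
step 2 (move(1)): x=2 y=2 heading=S
no rival 2-sequence matches.

turn(left), move(1)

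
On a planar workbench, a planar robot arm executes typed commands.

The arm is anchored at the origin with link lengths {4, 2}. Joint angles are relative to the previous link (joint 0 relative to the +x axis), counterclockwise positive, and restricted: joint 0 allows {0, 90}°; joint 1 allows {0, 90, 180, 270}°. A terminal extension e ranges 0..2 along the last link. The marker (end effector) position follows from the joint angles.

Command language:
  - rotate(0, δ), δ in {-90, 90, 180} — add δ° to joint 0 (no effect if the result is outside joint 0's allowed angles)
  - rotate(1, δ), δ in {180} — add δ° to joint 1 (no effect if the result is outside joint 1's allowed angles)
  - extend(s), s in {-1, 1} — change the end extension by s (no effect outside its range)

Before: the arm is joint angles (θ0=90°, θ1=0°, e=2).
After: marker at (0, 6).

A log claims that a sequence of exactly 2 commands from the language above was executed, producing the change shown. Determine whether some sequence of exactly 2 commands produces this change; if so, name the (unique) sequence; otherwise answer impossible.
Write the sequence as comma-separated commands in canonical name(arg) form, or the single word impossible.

extend(-1), extend(-1)

begin: joint angles (θ0=90°, θ1=0°, e=2)
1. extend(-1) → joint angles (θ0=90°, θ1=0°, e=1)
2. extend(-1) → joint angles (θ0=90°, θ1=0°, e=0)
all 36 alternatives checked — unique.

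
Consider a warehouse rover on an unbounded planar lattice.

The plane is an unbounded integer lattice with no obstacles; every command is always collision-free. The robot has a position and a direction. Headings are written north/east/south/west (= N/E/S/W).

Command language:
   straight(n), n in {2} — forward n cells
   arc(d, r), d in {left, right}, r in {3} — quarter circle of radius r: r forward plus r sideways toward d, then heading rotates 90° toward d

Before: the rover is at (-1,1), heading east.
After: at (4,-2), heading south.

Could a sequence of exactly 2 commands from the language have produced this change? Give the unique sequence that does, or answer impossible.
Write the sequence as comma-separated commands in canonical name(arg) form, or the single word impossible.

key: cell and facing (now S) both changed — the 2 commands mix motion and turning
t0: at (-1,1), heading east
t=1 straight(2) ⇒ at (1,1), heading east
t=2 arc(right, 3) ⇒ at (4,-2), heading south
no rival 2-sequence matches.

straight(2), arc(right, 3)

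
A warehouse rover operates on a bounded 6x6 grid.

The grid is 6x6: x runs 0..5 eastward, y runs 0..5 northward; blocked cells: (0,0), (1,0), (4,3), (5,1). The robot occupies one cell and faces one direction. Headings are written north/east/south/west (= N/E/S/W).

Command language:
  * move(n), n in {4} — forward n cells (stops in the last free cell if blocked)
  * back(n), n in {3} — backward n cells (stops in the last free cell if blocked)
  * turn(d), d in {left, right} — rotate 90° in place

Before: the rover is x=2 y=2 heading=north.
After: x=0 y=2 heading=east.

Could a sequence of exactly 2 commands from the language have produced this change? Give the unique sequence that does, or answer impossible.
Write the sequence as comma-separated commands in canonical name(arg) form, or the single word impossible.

turn(right), back(3)

key: running back(3) before turn(right) would end elsewhere — order is forced
begin: x=2 y=2 heading=north
[1] after turn(right): x=2 y=2 heading=east
[2] after back(3): x=0 y=2 heading=east
no other 2-command option fits: unique.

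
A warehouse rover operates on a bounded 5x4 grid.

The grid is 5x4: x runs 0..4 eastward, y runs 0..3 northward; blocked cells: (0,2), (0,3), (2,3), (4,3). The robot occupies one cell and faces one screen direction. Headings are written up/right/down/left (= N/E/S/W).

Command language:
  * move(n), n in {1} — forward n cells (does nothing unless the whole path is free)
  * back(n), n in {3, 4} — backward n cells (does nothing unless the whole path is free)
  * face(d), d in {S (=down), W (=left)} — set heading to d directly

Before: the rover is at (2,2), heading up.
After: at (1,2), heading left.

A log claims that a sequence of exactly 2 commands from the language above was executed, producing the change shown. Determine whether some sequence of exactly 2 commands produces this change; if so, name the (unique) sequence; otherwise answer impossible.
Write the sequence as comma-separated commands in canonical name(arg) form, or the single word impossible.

face(W), move(1)

key: order matters: swapping face(W) and move(1) lands elsewhere
initial: at (2,2), heading up
step 1 (face(W)): at (2,2), heading left
step 2 (move(1)): at (1,2), heading left
uniquely the one of 25 2-step routes that fits.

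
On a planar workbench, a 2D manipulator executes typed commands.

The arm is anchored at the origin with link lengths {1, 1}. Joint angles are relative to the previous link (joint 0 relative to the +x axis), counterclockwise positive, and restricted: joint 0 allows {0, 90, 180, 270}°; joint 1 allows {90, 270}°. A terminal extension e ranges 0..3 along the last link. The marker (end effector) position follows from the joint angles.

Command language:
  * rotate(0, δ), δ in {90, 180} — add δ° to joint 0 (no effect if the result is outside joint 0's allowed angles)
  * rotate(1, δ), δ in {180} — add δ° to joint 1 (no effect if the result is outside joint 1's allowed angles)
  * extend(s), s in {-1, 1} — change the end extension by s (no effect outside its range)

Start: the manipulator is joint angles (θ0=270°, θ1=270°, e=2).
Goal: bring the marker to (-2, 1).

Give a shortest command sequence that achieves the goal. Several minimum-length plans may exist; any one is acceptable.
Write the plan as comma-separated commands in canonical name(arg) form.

start: joint angles (θ0=270°, θ1=270°, e=2)
step 1 (rotate(0, 180)): joint angles (θ0=90°, θ1=270°, e=2)
step 2 (extend(-1)): joint angles (θ0=90°, θ1=270°, e=1)
step 3 (rotate(1, 180)): joint angles (θ0=90°, θ1=90°, e=1)
minimal: 3 command(s), checked below 3.

rotate(0, 180), extend(-1), rotate(1, 180)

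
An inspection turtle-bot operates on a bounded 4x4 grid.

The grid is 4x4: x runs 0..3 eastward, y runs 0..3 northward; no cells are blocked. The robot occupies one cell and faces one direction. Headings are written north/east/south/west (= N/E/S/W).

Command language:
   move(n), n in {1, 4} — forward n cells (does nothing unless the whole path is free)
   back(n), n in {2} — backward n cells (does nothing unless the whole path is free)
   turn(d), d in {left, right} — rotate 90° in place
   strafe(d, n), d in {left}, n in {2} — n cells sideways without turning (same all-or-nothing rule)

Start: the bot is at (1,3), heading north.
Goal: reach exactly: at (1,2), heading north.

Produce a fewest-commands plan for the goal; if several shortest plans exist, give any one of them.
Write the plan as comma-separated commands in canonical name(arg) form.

back(2), move(1)

begin: at (1,3), heading north
step 1 (back(2)): at (1,1), heading north
step 2 (move(1)): at (1,2), heading north
minimal: 2 command(s), checked below 2.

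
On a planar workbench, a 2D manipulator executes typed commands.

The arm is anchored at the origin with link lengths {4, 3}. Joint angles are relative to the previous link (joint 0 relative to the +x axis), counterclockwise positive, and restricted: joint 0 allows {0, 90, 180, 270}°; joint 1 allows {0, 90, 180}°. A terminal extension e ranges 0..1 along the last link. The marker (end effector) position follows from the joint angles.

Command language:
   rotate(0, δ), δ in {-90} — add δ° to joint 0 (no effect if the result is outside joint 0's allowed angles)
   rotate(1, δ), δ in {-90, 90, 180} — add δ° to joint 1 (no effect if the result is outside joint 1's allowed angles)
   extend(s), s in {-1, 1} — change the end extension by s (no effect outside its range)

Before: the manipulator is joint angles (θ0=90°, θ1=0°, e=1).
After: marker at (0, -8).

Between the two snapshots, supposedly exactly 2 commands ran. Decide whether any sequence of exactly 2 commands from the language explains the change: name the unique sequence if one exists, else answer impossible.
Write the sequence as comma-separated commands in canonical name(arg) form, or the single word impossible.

rotate(0, -90), rotate(0, -90)

begin: joint angles (θ0=90°, θ1=0°, e=1)
step 1 (rotate(0, -90)): joint angles (θ0=0°, θ1=0°, e=1)
step 2 (rotate(0, -90)): joint angles (θ0=270°, θ1=0°, e=1)
uniquely the one of 36 2-step routes that fits.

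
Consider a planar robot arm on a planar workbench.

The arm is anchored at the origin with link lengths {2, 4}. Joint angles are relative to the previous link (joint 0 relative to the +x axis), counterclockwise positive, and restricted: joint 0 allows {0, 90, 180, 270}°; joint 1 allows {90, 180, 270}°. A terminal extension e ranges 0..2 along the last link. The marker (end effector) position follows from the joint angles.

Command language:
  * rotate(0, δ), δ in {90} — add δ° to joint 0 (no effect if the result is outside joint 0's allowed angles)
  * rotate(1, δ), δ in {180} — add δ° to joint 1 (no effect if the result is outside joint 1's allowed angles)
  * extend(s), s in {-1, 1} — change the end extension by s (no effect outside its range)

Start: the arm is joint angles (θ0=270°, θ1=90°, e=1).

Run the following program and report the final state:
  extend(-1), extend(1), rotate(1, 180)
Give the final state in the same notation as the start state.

t0: joint angles (θ0=270°, θ1=90°, e=1)
[1] after extend(-1): joint angles (θ0=270°, θ1=90°, e=0)
[2] after extend(1): joint angles (θ0=270°, θ1=90°, e=1)
[3] after rotate(1, 180): joint angles (θ0=270°, θ1=270°, e=1)

joint angles (θ0=270°, θ1=270°, e=1)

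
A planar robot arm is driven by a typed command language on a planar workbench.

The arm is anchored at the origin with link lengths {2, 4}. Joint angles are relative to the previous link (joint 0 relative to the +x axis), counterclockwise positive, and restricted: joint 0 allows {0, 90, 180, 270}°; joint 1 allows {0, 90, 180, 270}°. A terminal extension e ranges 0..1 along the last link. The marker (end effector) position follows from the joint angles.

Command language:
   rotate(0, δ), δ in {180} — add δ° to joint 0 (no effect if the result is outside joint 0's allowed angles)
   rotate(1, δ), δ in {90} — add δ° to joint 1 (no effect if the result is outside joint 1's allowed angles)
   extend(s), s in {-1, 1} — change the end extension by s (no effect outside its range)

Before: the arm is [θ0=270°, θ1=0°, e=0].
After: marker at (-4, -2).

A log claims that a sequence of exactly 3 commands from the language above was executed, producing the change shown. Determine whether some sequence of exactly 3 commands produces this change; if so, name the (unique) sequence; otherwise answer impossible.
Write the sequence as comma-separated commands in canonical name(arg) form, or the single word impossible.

rotate(1, 90), rotate(1, 90), rotate(1, 90)

start: [θ0=270°, θ1=0°, e=0]
[1] after rotate(1, 90): [θ0=270°, θ1=90°, e=0]
[2] after rotate(1, 90): [θ0=270°, θ1=180°, e=0]
[3] after rotate(1, 90): [θ0=270°, θ1=270°, e=0]
uniquely the one of 64 3-step routes that fits.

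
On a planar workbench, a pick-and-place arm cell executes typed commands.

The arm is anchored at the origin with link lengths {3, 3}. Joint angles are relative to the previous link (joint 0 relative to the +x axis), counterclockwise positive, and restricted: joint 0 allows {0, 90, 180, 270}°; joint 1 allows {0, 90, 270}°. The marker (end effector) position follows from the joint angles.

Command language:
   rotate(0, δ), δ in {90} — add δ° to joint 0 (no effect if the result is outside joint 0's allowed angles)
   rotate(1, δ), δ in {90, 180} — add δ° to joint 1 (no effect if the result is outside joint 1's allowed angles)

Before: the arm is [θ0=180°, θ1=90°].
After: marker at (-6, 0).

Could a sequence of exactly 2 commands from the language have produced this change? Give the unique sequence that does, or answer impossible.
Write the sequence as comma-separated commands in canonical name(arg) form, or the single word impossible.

key: order matters: swapping rotate(1, 180) and rotate(1, 90) lands elsewhere
initial: [θ0=180°, θ1=90°]
step 1 (rotate(1, 180)): [θ0=180°, θ1=270°]
step 2 (rotate(1, 90)): [θ0=180°, θ1=0°]
uniquely the one of 9 2-step routes that fits.

rotate(1, 180), rotate(1, 90)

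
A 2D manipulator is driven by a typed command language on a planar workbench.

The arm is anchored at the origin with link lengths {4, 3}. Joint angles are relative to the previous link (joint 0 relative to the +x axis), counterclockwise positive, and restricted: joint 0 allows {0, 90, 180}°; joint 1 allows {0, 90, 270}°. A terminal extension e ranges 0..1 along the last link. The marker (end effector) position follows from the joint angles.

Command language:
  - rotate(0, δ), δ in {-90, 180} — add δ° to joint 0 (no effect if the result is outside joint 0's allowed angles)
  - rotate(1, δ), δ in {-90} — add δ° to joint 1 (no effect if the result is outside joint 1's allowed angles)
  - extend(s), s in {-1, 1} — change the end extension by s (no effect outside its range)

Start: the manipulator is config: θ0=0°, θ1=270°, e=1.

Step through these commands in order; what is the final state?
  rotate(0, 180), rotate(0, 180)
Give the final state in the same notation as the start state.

from: config: θ0=0°, θ1=270°, e=1
t=1 rotate(0, 180) ⇒ config: θ0=180°, θ1=270°, e=1
t=2 rotate(0, 180) ⇒ config: θ0=0°, θ1=270°, e=1

config: θ0=0°, θ1=270°, e=1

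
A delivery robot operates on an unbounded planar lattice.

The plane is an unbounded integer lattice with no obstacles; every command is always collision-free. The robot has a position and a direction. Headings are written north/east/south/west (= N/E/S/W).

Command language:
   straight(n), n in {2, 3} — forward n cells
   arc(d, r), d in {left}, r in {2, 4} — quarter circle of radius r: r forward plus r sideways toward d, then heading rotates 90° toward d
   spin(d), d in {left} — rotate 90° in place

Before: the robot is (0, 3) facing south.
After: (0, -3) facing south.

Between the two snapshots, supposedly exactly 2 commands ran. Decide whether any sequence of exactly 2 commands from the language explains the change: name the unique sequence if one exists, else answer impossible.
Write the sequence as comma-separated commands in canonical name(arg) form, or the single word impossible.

key: still facing S at the end — nothing in the sequence rotates
begin: (0, 3) facing south
step 1 (straight(3)): (0, 0) facing south
step 2 (straight(3)): (0, -3) facing south
uniquely the one of 25 2-step routes that fits.

straight(3), straight(3)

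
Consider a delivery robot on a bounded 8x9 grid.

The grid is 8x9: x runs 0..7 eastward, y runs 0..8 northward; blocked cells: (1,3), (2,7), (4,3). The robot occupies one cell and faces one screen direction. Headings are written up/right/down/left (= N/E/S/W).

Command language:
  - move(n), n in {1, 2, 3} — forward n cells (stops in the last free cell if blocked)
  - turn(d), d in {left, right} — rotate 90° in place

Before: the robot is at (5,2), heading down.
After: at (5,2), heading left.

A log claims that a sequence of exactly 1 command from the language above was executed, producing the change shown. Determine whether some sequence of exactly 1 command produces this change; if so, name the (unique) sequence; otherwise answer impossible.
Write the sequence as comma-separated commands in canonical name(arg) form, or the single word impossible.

key: (5,2) unchanged — the single command moves nothing
begin: at (5,2), heading down
step 1 (turn(right)): at (5,2), heading left
uniquely the one of 5 1-step routes that fits.

turn(right)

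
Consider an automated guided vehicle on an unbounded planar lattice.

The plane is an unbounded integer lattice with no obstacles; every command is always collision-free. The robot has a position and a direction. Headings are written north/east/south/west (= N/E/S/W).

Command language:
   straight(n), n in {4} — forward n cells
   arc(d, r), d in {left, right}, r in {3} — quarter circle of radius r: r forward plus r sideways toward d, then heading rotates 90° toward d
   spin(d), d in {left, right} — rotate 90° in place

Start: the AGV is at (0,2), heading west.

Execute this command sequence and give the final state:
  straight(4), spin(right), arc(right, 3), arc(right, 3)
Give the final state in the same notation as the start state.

initial: at (0,2), heading west
t=1 straight(4) ⇒ at (-4,2), heading west
t=2 spin(right) ⇒ at (-4,2), heading north
t=3 arc(right, 3) ⇒ at (-1,5), heading east
t=4 arc(right, 3) ⇒ at (2,2), heading south

at (2,2), heading south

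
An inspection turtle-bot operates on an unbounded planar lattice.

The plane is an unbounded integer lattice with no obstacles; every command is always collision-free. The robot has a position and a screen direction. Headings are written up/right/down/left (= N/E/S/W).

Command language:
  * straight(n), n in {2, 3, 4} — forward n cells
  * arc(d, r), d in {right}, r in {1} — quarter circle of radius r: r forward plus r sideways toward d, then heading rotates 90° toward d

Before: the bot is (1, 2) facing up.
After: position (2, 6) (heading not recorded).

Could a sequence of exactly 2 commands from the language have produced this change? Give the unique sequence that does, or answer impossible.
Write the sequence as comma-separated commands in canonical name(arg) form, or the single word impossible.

key: running arc(right, 1) before straight(3) would end elsewhere — order is forced
from: (1, 2) facing up
step 1 (straight(3)): (1, 5) facing up
step 2 (arc(right, 1)): (2, 6) facing right
uniquely the one of 16 2-step routes that fits.

straight(3), arc(right, 1)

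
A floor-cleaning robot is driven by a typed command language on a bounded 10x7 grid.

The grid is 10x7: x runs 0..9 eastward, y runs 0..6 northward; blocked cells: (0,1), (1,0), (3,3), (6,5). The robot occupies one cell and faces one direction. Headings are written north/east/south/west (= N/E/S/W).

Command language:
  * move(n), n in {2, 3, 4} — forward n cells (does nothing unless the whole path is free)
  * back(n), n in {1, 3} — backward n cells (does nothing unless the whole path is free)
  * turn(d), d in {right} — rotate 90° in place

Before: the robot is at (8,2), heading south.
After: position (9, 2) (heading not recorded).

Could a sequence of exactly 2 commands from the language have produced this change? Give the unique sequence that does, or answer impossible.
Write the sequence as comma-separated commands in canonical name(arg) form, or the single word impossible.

key: order matters: swapping turn(right) and back(1) lands elsewhere
start: at (8,2), heading south
[1] after turn(right): at (8,2), heading west
[2] after back(1): at (9,2), heading west
all 36 alternatives checked — unique.

turn(right), back(1)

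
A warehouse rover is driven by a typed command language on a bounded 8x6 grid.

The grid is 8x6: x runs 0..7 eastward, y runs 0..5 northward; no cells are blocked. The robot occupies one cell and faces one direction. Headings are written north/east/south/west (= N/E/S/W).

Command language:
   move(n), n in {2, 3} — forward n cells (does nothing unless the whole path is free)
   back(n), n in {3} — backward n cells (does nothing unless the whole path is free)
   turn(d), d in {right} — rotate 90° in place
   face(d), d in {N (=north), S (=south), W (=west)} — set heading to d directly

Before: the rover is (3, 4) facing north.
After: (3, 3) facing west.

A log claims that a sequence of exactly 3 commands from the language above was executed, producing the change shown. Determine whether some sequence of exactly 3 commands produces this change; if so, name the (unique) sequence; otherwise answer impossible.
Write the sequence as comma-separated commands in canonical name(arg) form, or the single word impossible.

back(3), move(2), face(W)

key: order matters: swapping back(3) and face(W) lands elsewhere
initial: (3, 4) facing north
1. back(3) → (3, 1) facing north
2. move(2) → (3, 3) facing north
3. face(W) → (3, 3) facing west
no other 3-command option fits: unique.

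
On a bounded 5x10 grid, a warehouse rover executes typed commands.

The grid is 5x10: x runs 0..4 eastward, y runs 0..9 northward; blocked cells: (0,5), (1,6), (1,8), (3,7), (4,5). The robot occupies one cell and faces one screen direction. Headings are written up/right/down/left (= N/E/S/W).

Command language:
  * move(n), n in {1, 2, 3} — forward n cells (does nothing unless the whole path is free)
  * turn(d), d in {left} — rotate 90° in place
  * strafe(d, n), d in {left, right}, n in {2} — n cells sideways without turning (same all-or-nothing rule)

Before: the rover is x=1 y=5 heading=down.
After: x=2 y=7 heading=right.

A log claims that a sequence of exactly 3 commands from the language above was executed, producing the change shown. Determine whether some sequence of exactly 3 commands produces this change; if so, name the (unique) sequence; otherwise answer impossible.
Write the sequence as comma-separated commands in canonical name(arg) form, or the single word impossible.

key: position moved to (2,7) AND the heading swung to E — translation plus rotation needed
initial: x=1 y=5 heading=down
[1] after turn(left): x=1 y=5 heading=right
[2] after move(1): x=2 y=5 heading=right
[3] after strafe(left, 2): x=2 y=7 heading=right
all 216 alternatives checked — unique.

turn(left), move(1), strafe(left, 2)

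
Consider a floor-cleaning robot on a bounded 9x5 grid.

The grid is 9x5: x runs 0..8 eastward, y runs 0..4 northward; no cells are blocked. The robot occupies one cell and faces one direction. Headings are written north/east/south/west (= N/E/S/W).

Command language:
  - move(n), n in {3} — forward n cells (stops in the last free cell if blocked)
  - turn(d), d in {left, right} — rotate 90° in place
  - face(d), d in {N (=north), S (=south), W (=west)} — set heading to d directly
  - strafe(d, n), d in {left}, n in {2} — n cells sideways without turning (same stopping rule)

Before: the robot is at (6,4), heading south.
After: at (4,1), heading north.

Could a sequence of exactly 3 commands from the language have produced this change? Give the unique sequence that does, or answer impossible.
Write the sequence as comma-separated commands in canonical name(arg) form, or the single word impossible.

move(3), face(N), strafe(left, 2)

key: position moved to (4,1) AND the heading swung to N — translation plus rotation needed
t0: at (6,4), heading south
step 1 (move(3)): at (6,1), heading south
step 2 (face(N)): at (6,1), heading north
step 3 (strafe(left, 2)): at (4,1), heading north
all 343 alternatives checked — unique.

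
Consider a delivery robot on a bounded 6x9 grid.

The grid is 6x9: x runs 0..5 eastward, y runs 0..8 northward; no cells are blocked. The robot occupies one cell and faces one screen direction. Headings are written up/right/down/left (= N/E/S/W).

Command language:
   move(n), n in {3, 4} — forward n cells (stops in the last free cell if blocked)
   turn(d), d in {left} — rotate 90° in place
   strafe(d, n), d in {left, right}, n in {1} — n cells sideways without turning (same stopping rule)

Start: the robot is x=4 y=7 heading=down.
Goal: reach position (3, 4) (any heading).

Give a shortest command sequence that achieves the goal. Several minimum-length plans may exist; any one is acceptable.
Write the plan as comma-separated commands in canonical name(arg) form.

start: x=4 y=7 heading=down
[1] after move(3): x=4 y=4 heading=down
[2] after strafe(right, 1): x=3 y=4 heading=down
no 1-step plan works, so 2 is optimal.

move(3), strafe(right, 1)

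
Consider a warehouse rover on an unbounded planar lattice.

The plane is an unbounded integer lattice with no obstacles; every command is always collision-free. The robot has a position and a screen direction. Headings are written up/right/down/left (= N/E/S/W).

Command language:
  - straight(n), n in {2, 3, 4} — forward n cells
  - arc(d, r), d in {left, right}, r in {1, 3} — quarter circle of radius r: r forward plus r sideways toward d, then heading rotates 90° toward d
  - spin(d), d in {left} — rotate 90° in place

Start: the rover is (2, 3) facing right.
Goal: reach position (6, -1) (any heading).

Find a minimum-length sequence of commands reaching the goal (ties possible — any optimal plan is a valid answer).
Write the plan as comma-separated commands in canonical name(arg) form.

arc(right, 1), arc(left, 3)

initial: (2, 3) facing right
[1] after arc(right, 1): (3, 2) facing down
[2] after arc(left, 3): (6, -1) facing right
no 1-step plan works, so 2 is optimal.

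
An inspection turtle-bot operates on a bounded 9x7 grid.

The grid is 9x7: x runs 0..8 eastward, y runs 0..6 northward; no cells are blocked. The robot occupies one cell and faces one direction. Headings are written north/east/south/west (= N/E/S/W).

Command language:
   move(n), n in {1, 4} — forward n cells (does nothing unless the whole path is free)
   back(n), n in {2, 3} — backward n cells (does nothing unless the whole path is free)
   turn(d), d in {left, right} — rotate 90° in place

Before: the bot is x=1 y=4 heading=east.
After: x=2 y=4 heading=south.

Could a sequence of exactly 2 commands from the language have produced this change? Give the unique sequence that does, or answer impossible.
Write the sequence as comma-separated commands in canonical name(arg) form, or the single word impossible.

move(1), turn(right)

key: running turn(right) before move(1) would end elsewhere — order is forced
t0: x=1 y=4 heading=east
1. move(1) → x=2 y=4 heading=east
2. turn(right) → x=2 y=4 heading=south
no other 2-command option fits: unique.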